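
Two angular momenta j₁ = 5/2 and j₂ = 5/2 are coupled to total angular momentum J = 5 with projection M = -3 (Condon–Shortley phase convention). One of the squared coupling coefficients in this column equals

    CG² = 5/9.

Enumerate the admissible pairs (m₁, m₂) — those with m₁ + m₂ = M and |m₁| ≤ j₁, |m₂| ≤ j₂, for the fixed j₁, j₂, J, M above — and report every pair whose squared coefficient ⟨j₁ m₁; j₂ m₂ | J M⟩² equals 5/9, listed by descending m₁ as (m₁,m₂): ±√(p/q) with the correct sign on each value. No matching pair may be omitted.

Admissible pairs with m₁+m₂ = M = -3: (-5/2,-1/2), (-3/2,-3/2), (-1/2,-5/2)
  (m₁,m₂)=(-1/2,-5/2): CG² = 2/9, CG = +√(2/9)
  (m₁,m₂)=(-3/2,-3/2): CG² = 5/9, CG = +√(5/9)   ← matches the target
  (m₁,m₂)=(-5/2,-1/2): CG² = 2/9, CG = +√(2/9)
Pairs with CG² = 5/9: (-3/2,-3/2): +√(5/9)

(-3/2,-3/2): +√(5/9)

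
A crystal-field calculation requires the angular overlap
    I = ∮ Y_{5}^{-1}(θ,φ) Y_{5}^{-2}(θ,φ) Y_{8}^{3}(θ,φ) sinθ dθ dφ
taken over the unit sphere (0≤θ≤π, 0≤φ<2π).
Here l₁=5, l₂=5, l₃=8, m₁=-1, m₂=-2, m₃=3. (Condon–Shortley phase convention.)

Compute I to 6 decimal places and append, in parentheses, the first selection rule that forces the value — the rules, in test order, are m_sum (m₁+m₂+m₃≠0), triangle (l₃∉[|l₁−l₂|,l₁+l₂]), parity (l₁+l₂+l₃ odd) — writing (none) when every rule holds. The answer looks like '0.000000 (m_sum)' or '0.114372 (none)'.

Rules hold: Σm=0, L=18 even, 0≤8≤10.
N = 11·11·17 = 2057
Δ = 2!·8!·8!/19! = 1/37413090
Racah Σ t=0..2: t=0:+1/1036800 t=1:−1/331776 t=2:+1/1036800 = -1/921600
⇒ 3j(5 5 8; 0 0 0)² = 490/46189, sgn -1
Racah Σ t=0..2: t=0:+1/2073600 t=1:−1/1036800 t=2:+1/5806080 = -1/3225600
⇒ 3j(5 5 8; -1 -2 3)² = 27/4199, sgn +1
4πI² = N·(3j₀)²·(3jₘ)² = 145530/1037153
I = -1·√(0.140317/4π) = -0.10566956
No selection rule forces the value: the integral is nonzero (none).

-0.105670 (none)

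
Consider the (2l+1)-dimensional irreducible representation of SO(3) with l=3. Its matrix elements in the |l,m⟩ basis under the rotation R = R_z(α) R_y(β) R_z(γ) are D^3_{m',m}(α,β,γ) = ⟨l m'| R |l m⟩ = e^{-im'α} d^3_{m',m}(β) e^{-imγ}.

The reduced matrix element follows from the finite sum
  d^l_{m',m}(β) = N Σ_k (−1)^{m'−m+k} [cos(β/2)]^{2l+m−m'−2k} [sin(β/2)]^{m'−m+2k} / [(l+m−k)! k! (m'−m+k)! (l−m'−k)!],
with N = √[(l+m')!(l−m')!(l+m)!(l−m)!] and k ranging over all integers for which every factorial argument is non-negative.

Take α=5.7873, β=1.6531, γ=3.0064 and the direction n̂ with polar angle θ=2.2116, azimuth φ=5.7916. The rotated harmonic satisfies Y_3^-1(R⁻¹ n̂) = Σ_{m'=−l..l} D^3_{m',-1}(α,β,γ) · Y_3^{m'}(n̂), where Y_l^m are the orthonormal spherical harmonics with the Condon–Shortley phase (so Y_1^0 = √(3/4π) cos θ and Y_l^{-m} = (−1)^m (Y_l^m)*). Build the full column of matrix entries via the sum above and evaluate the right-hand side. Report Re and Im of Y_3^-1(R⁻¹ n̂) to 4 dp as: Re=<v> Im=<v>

Need the full column D^3_{m',-1} for m'=−3..3 at α=5.7873, β=1.6531, γ=3.0064.
cos(β/2)=0.677418, sin(β/2)=0.735599
d^3_{-3,-1}: single k=2 term ⇒ +0.441320;  D = +0.022961+0.440722i
d^3_{-2,-1}: k∈[1..2] ⇒ +0.331836 -0.782568 = -0.450732;  D = +0.193546-0.407062i
d^3_{-1,-1}: k∈[0..2] ⇒ +0.096636 -0.911586 +0.806172 = -0.008778;  D = +0.007087-0.005179i
d^3_{0,-1}: k∈[0..2] ⇒ -0.363508 +1.285891 -0.505419 = +0.416964;  D = -0.413159+0.056199i
d^3_{1,-1}: k∈[0..2] ⇒ +0.683690 -1.074897 +0.158433 = -0.232774;  D = +0.217795+0.082151i
d^3_{2,-1}: k∈[0..1] ⇒ -0.782568 +0.461383 = -0.321186;  D = +0.210385+0.242690i
d^3_{3,-1}: single k=0 term ⇒ +0.520382;  D = -0.112716-0.508028i
Y_3^{m'}(θ=2.2116,φ=5.7916) and Σ D·Y over m':
  (+0.0230+0.4407i)·(+0.0206+0.2139i)  (+0.1935-0.4071i)·(-0.2177-0.3268i)  (+0.0071-0.0052i)·(+0.1798+0.0962i)  (-0.4132+0.0562i)·(+0.2706+0.0000i)  (+0.2178+0.0822i)·(-0.1798+0.0962i)  (+0.2104+0.2427i)·(-0.2177+0.3268i)  (-0.1127-0.5080i)·(-0.0206+0.2139i)
Y_3^-1(R⁻¹ n̂) = -0.440121+0.062785i

Re=-0.4401 Im=0.0628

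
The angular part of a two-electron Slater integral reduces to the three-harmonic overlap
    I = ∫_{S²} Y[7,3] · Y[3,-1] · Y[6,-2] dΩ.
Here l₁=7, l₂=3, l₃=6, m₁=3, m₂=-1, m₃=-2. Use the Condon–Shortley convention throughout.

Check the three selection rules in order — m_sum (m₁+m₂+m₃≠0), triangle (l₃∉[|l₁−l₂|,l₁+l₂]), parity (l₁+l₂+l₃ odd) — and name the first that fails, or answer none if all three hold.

m₁+m₂+m₃ = 3 − 1 − 2 = 0  ✓
triangle: |7−3|=4 ≤ l₃=6 ≤ 7+3=10  ✓
parity: l₁+l₂+l₃ = 16 is even  ✓

none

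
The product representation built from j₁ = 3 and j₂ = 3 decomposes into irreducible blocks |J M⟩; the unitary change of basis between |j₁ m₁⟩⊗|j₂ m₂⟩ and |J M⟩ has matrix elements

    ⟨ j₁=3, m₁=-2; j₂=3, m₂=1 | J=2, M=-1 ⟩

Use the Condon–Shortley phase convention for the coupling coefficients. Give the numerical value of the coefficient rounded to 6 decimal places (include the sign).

√[5·4!2!2!/9! · 1!5!4!2!1!3!] = √(320/7)
  +(−1)^3/∏(3,1,2,1,0,1)! = -1/12  (running -1/12)
  +(−1)^4/∏(4,0,1,0,1,2)! = 1/48  (running -1/16)
⟨..|..⟩ = √(320/7)·(-1/16) = -0.422577

-0.422577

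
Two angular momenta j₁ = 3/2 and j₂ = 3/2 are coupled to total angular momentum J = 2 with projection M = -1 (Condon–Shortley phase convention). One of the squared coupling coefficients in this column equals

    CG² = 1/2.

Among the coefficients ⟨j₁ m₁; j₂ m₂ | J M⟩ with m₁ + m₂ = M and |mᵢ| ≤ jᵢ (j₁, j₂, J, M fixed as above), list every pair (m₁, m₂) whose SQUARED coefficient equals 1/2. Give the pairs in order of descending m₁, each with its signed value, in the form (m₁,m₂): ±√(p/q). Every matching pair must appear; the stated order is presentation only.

Admissible pairs with m₁+m₂ = M = -1: (-3/2,1/2), (-1/2,-1/2), (1/2,-3/2)
  (m₁,m₂)=(1/2,-3/2): CG² = 1/2, CG = +√(1/2)   ← matches the target
  (m₁,m₂)=(-1/2,-1/2): CG² = 0/1, CG = 0
  (m₁,m₂)=(-3/2,1/2): CG² = 1/2, CG = −√(1/2)   ← matches the target
Pairs with CG² = 1/2: (1/2,-3/2): +√(1/2); (-3/2,1/2): −√(1/2)

(1/2,-3/2): +√(1/2); (-3/2,1/2): −√(1/2)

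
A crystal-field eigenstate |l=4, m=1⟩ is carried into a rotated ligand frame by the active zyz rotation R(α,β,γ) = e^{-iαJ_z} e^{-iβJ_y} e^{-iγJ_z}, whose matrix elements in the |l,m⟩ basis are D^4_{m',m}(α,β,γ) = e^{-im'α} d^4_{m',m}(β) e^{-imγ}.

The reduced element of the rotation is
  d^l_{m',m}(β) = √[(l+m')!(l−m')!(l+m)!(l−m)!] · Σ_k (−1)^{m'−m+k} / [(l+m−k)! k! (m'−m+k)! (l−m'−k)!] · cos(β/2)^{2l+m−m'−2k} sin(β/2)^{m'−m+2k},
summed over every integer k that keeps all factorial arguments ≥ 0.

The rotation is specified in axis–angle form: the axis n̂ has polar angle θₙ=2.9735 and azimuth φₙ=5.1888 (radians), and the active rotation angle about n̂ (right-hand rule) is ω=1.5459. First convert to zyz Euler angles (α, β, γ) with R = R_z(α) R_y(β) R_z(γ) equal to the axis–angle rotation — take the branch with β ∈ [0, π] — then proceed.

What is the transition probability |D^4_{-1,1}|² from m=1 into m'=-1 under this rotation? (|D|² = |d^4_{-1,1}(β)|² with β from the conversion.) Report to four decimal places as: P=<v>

P=0.0158

Axis–angle → zyz. n̂ = (sinθₙcosφₙ, sinθₙsinφₙ, cosθₙ) = (+0.076724, -0.148673, -0.985906), ω = 1.5459.
R = I cosω + sinω [n̂]ₓ + (1−cosω) n̂n̂ᵀ gives
  R = [+0.030634, +0.974477, -0.222386; -0.996723, +0.046447, +0.066228; +0.074867, +0.219628, +0.972707]
β = atan2(√(R₁₃²+R₂₃²), R₃₃) = 0.234172; α = atan2(R₂₃, R₁₃) mod 2π = 2.852147; γ = atan2(R₃₂, −R₃₁) mod 2π = 1.899325
Split into d^4_{-1,1}(β=0.2342) × two z-phases.
With c≡cos(β/2)=0.993153 and s≡sin(β/2)=0.116819, N=[6·120·120·6]^{1/2}=720.000000
k: max(0,(1)−(-1))=2 … min(4+(1),4−(-1))=5
  k=2: (−1)^0·720.0000/(72)·0.9932^6·0.1168^2 = +0.130955
  k=3: (−1)^1·720.0000/(24)·0.9932^4·0.1168^4 = -0.005435
  k=4: (−1)^2·720.0000/(48)·0.9932^2·0.1168^6 = +0.000038
  k=5: (−1)^3·720.0000/(720)·0.9932^0·0.1168^8 = -0.000000
d^4_{-1,1}(0.2342) = +0.130955 -0.005435 +0.000038 -0.000000 = +0.125557
|D^4_{-1,1}|² = |d^4_{-1,1}(β)|² = (+0.125557)² = 0.015765 (the z-rotation phases have unit modulus)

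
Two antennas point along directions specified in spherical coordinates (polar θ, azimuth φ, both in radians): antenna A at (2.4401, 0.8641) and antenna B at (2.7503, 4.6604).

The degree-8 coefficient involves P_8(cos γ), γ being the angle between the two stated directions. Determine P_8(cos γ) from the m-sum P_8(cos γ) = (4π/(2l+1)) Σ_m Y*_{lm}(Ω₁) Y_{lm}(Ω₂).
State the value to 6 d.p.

Summing Y*_{l m}(θ₁,φ₁)·Y_{l m}(θ₂,φ₂) over m ∈ [−8, 8]; prefactor 4π/(2·8+1) = 0.739198:
  m=-8: (0.01254 + 0.00913j) × (0.00021 + 0.00009j) = 0.00000 + 0.00000j  (running Σ = 0.00000 + 0.00000j)
  m=-7: (-0.07142 + 0.01706j) × (-0.00080 + 0.00209j) = 0.00002 - 0.00016j  (running Σ = 0.00002 - 0.00016j)
  m=-6: (0.09590 - 0.18776j) × (-0.01303 - 0.00420j) = -0.00204 + 0.00204j  (running Σ = -0.00202 + 0.00188j)
  m=-5: (0.15278 + 0.36969j) × (0.01531 - 0.05755j) = 0.02361 - 0.00313j  (running Σ = 0.02160 - 0.00125j)
  m=-4: (-0.44416 - 0.14463j) × (0.18381 + 0.03879j) = -0.07603 - 0.04381j  (running Σ = -0.05443 - 0.04506j)
  m=-3: (0.16942 - 0.10371j) × (-0.06444 + 0.40981j) = 0.03158 + 0.07611j  (running Σ = -0.02285 + 0.03105j)
  m=-2: (0.04259 - 0.26837j) × (-0.56046 - 0.05849j) = -0.03957 + 0.14792j  (running Σ = -0.06242 + 0.17897j)
  m=-1: (0.22509 + 0.26363j) × (0.01300 - 0.24985j) = 0.06879 - 0.05281j  (running Σ = 0.00638 + 0.12616j)
  m=0: (0.17121 + 0.00000j) × (-0.41269 + 0.00000j) = -0.07066 + 0.00000j  (running Σ = -0.06428 + 0.12616j)
  m=1: (-0.22509 + 0.26363j) × (-0.01300 - 0.24985j) = 0.06879 + 0.05281j  (running Σ = 0.00451 + 0.17897j)
  m=2: (0.04259 + 0.26837j) × (-0.56046 + 0.05849j) = -0.03957 - 0.14792j  (running Σ = -0.03506 + 0.03105j)
  m=3: (-0.16942 - 0.10371j) × (0.06444 + 0.40981j) = 0.03158 - 0.07611j  (running Σ = -0.00347 - 0.04506j)
  m=4: (-0.44416 + 0.14463j) × (0.18381 - 0.03879j) = -0.07603 + 0.04381j  (running Σ = -0.07950 - 0.00125j)
  m=5: (-0.15278 + 0.36969j) × (-0.01531 - 0.05755j) = 0.02361 + 0.00313j  (running Σ = -0.05589 + 0.00188j)
  m=6: (0.09590 + 0.18776j) × (-0.01303 + 0.00420j) = -0.00204 - 0.00204j  (running Σ = -0.05793 - 0.00016j)
  m=7: (0.07142 + 0.01706j) × (0.00080 + 0.00209j) = 0.00002 + 0.00016j  (running Σ = -0.05791 + 0.00000j)
  m=8: (0.01254 - 0.00913j) × (0.00021 - 0.00009j) = 0.00000 - 0.00000j  (running Σ = -0.05791 + 0.00000j)
Total Σ_m = -0.05791 + 0.00000j. Multiply by 0.739198: -0.04280 + 0.00000j. P_8(cos γ) = -0.042804

-0.042804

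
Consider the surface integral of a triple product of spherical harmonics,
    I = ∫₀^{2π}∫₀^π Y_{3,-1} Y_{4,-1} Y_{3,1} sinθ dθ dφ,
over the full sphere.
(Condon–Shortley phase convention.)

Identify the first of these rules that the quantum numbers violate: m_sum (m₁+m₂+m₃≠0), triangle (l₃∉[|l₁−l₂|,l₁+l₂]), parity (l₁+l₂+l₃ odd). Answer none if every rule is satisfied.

azimuthal sum: -1 − 1 + 1 = -1  ✗
1 ≤ 3 ≤ 7 (triangle on l)
L = 3 + 4 + 3 = 10 (even)

m_sum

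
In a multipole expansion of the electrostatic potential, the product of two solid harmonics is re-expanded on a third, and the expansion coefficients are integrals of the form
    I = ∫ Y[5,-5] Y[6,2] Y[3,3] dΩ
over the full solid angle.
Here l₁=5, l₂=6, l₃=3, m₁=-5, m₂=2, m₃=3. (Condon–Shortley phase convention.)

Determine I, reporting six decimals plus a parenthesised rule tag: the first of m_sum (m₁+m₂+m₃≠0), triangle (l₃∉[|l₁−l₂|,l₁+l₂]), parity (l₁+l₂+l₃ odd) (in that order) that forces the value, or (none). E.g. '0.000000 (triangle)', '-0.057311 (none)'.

m-sum 0 ✓  L=14 even ✓  1≤3≤11 ✓
Π(2lᵢ+1) = 11×13×7 = 1001
triangle coeff Δ(5,6,3) = 1/675675
Σ_t [3,5]: t=3:−1/8640 t=4:+1/2304 t=5:−1/8640 = 7/34560
(3j)²=7/429 [(5 6 3; 0 0 0)], sign=-1
Σ_t [8,8]: t=8:+1/1935360 = 1/1935360
(3j)²=1/1001 [(5 6 3; -5 2 3)], sign=+1
⇒ 4πI² = 7/429
I = (-1)√(7/429/(4π)) = -0.03603425
No selection rule forces the value: the integral is nonzero (none).

-0.036034 (none)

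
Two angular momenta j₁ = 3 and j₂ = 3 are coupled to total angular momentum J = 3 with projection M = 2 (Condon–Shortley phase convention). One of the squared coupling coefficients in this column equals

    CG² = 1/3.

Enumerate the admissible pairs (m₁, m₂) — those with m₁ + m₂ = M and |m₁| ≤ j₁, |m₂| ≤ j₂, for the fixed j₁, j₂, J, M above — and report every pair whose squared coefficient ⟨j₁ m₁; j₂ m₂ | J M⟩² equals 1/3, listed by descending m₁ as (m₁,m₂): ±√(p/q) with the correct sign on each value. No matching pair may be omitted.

Admissible pairs with m₁+m₂ = M = 2: (-1,3), (0,2), (1,1), (2,0), (3,-1)
  (m₁,m₂)=(3,-1): CG² = 1/3, CG = +√(1/3)   ← matches the target
  (m₁,m₂)=(2,0): CG² = 1/6, CG = −√(1/6)
  (m₁,m₂)=(1,1): CG² = 0/1, CG = 0
  (m₁,m₂)=(0,2): CG² = 1/6, CG = +√(1/6)
  (m₁,m₂)=(-1,3): CG² = 1/3, CG = −√(1/3)   ← matches the target
Pairs with CG² = 1/3: (3,-1): +√(1/3); (-1,3): −√(1/3)

(3,-1): +√(1/3); (-1,3): −√(1/3)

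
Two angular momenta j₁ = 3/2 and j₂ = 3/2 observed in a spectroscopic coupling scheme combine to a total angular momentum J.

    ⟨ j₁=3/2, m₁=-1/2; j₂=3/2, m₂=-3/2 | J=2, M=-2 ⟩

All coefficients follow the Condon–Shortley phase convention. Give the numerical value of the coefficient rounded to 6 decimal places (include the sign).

+0.707107  (= +√(1/2))

√[5·1!2!2!/6! · 1!2!0!3!0!4!] = √(8)
  +(−1)^0/∏(0,1,2,0,0,2)! = 1/4  (running 1/4)
⟨..|..⟩ = √(8)·(1/4) = +0.707107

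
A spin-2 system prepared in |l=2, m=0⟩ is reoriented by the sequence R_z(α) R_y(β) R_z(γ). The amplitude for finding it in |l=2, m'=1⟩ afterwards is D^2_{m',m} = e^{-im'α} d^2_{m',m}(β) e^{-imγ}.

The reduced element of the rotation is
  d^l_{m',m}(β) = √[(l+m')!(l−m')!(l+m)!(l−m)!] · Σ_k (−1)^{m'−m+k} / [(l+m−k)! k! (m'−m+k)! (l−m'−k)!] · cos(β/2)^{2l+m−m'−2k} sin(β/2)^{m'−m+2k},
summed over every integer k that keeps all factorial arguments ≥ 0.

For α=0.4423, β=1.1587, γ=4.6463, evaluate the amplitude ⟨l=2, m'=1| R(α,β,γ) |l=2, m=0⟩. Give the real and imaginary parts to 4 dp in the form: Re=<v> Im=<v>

Re=-0.4062 Im=0.1924

D^2_{1,0}(0.4423,1.1587,4.6463) = e^{-i·1·0.4423}·d^2_{1,0}(1.1587)·e^{-i·0·4.6463}. Compute d first:
Half-angle: c=0.836819, s=0.547480. N=√(6·1·2·2)=4.898979
Admissible k: 0..1 (factorial args all ≥0)
  k=0: (−1)^1·4.8990/(2)·0.8368^3·0.5475^1 = -0.785847
  k=1: (−1)^2·4.8990/(2)·0.8368^1·0.5475^3 = +0.336366
d^2_{1,0}(1.1587) = -0.785847 +0.336366 = -0.449481
D = (+0.903770-0.428019i)·(-0.449481)·(+1.000000+0.000000i) = -0.406227+0.192387i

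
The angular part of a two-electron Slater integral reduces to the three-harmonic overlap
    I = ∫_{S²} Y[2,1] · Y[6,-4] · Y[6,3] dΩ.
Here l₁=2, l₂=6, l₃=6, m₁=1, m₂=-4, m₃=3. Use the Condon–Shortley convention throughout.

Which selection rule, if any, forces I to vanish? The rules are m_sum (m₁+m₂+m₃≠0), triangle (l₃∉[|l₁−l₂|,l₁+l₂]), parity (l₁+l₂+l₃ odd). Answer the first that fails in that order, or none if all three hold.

none

azimuthal sum: 1 − 4 + 3 = 0  ✓
4 ≤ 6 ≤ 8 (triangle on l)  ✓
L = 2 + 6 + 6 = 14 (even)  ✓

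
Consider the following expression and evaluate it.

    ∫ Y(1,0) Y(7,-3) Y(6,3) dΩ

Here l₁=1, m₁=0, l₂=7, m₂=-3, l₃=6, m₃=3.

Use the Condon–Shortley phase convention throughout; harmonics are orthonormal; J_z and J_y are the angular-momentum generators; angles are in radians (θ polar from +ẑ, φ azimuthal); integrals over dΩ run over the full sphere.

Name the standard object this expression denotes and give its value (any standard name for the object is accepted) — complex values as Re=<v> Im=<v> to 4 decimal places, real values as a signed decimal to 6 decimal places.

Gaunt coefficient, -0.221293

This is a Gaunt coefficient — the integral of a triple product of spherical harmonics over the sphere.
Checks pass: Σm=0; 14 even; l₃=6∈[6,8].
(2·1+1)(2·7+1)(2·6+1) = 585
Δ: 2! 0! 12! / 15! → 1/1365
sum: t=1:−1/518400 = -1/518400
3j²(1 7 6; 0 0 0) = Δ·Π!·Σ² = 7/195  (sign -1)
sum: t=1:−1/2177280 = -1/2177280
3j²(1 7 6; 0 -3 3) = Δ·Π!·Σ² = 8/273  (sign +1)
combine: 4πI² = 585·7/195·8/273 = 8/13
take √, sign -1: I = -0.22129336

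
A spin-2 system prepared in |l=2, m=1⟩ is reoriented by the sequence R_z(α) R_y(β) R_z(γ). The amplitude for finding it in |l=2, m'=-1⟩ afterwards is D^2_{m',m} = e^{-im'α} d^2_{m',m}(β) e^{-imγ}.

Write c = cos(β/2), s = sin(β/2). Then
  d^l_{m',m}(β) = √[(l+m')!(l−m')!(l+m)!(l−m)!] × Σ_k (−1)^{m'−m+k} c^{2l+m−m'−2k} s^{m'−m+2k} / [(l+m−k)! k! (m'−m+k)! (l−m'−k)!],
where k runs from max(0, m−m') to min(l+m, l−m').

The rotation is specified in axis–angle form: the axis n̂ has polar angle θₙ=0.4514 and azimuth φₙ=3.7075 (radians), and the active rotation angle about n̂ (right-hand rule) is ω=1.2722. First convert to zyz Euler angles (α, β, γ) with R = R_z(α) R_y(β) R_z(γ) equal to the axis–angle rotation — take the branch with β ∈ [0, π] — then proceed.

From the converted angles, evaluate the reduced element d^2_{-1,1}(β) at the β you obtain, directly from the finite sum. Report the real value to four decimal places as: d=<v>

Axis–angle → zyz. n̂ = (sinθₙcosφₙ, sinθₙsinφₙ, cosθₙ) = (-0.368219, -0.233896, +0.899837), ω = 1.2722.
R = I cosω + sinω [n̂]ₓ + (1−cosω) n̂n̂ᵀ gives
  R = [+0.389878, -0.799231, -0.457411; +0.920809, +0.332793, +0.203372; -0.010318, -0.500479, +0.865687]
β = atan2(√(R₁₃²+R₂₃²), R₃₃) = 0.524275; α = atan2(R₂₃, R₁₃) mod 2π = 2.723225; γ = atan2(R₃₂, −R₃₁) mod 2π = 4.733003
d^2_{-1,1}(β=0.5243) via the finite sum:
Half-angle: c=0.965838, s=0.259145. N=√(1·6·6·1)=6.000000
k∈{2,3} keeps every argument non-negative
  k=2: (−1)^0·6.0000/(2)·0.9658^2·0.2591^2 = +0.187939
  k=3: (−1)^1·6.0000/(6)·0.9658^0·0.2591^4 = -0.004510
d^2_{-1,1}(0.5243) = +0.187939 -0.004510 = +0.183429

d=0.1834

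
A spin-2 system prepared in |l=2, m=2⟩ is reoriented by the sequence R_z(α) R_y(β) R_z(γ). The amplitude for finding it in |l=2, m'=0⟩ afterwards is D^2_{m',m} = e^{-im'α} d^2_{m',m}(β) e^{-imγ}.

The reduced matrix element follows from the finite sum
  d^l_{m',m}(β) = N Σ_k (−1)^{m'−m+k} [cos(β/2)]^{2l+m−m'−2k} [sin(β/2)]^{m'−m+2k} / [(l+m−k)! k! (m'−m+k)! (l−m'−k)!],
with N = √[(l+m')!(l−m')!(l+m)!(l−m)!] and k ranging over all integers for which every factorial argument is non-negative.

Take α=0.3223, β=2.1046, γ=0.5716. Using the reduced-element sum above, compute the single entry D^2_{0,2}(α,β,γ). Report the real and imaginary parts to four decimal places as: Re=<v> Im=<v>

Re=0.1882 Im=-0.4130

First d^2_{0,2}(β=2.1046), then the phase factors e^{-i(0)α} and e^{-i(2)γ}:
c=cos(2.104600/2)=0.495575, s=sin(2.104600/2)=0.868565; N=√[2·2·24·1]=9.797959
Admissible k: 2..2 (factorial args all ≥0)
  k=2: (−1)^0·9.7980/(4)·0.4956^2·0.8686^2 = +0.453836
d^2_{0,2}(2.1046) = +0.453836
Phases: e^{-i·(0)·0.3223}=+1.000000+0.000000i, e^{-i·(2)·0.5716}=+0.414685-0.909965i ⇒ D=+0.188199-0.412975i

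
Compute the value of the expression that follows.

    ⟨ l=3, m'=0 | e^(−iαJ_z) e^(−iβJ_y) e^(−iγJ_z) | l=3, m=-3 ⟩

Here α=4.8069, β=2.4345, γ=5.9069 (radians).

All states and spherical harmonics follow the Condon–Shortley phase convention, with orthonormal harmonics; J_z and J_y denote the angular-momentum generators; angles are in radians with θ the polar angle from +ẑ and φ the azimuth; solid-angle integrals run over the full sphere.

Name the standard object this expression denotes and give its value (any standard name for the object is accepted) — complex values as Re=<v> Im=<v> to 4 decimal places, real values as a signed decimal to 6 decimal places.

This is a Wigner D-matrix element — the rotation-matrix element ⟨l m'| R(α,β,γ) |l m⟩ in the angular-momentum basis.
D^3_{0,-3}(4.8069,2.4345,5.9069) = e^{-i·0·4.8069}·d^3_{0,-3}(2.4345)·e^{-i·-3·5.9069}. Compute d first:
Half-angle: c=0.346227, s=0.938151. N=√(6·6·1·720)=160.996894
k∈{0} keeps every argument non-negative
  k=0: (−1)^3·160.9969/(36)·0.3462^3·0.9382^3 = -0.153255
d^3_{0,-3}(2.4345) = -0.153255
D = (+1.000000+0.000000i)·(-0.153255)·(+0.427694-0.903923i) = -0.065546+0.138531i

Wigner D-matrix element, Re=-0.0655 Im=0.1385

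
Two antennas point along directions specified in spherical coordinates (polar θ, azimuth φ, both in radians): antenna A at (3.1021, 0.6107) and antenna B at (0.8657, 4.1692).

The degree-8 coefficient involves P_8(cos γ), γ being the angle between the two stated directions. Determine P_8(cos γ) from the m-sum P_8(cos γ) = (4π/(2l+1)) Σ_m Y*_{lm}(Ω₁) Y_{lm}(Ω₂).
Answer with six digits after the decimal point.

0.317996

Addition theorem: P_8(cos γ) = (4π/17) Σ_m Y*_{lm}(Ω₁) Y_{lm}(Ω₂), m = −8…8:
  m=-8: (0.000000, -0.000000) × (-0.020916, -0.054431) = (-0.000000, 0.000000)  (running Σ = (-0.000000, 0.000000))
  m=-7: (0.000000, 0.000000) × (-0.121818, 0.156725) = (-0.000000, -0.000000)  (running Σ = (-0.000000, -0.000000))
  m=-6: (-0.000000, -0.000000) × (0.386525, 0.045643) = (-0.000000, -0.000000)  (running Σ = (-0.000000, -0.000000))
  m=-5: (0.000001, -0.000000) × (-0.183977, -0.405804) = (-0.000000, -0.000000)  (running Σ = (-0.000000, -0.000000))
  m=-4: (-0.000025, 0.000021) × (-0.099690, 0.145106) = (-0.000001, -0.000006)  (running Σ = (-0.000001, -0.000006))
  m=-3: (0.000221, -0.000826) × (-0.259606, -0.015275) = (-0.000070, 0.000211)  (running Σ = (-0.000071, 0.000205))
  m=-2: (0.005461, 0.014988) × (0.154289, 0.293192) = (-0.003552, 0.003914)  (running Σ = (-0.003623, 0.004119))
  m=-1: (-0.157446, -0.110206) × (-0.060843, 0.100771) = (0.020685, -0.009161)  (running Σ = (0.017062, -0.005042))
  m=0: (1.130680, -0.000000) × (0.350289, 0.000000) = (0.396065, 0.000000)  (running Σ = (0.413127, -0.005042))
  m=1: (0.157446, -0.110206) × (0.060843, 0.100771) = (0.020685, 0.009161)  (running Σ = (0.433812, 0.004119))
  m=2: (0.005461, -0.014988) × (0.154289, -0.293192) = (-0.003552, -0.003914)  (running Σ = (0.430260, 0.000205))
  m=3: (-0.000221, -0.000826) × (0.259606, -0.015275) = (-0.000070, -0.000211)  (running Σ = (0.430191, -0.000006))
  m=4: (-0.000025, -0.000021) × (-0.099690, -0.145106) = (-0.000001, 0.000006)  (running Σ = (0.430190, -0.000000))
  m=5: (-0.000001, -0.000000) × (0.183977, -0.405804) = (-0.000000, 0.000000)  (running Σ = (0.430190, -0.000000))
  m=6: (-0.000000, 0.000000) × (0.386525, -0.045643) = (-0.000000, 0.000000)  (running Σ = (0.430190, -0.000000))
  m=7: (-0.000000, 0.000000) × (0.121818, 0.156725) = (-0.000000, 0.000000)  (running Σ = (0.430190, 0.000000))
  m=8: (0.000000, 0.000000) × (-0.020916, 0.054431) = (-0.000000, -0.000000)  (running Σ = (0.430190, -0.000000))
Σ over m = (0.430190, -0.000000); ×(4π/17) → (0.317996, -0.000000). Real part: 0.317996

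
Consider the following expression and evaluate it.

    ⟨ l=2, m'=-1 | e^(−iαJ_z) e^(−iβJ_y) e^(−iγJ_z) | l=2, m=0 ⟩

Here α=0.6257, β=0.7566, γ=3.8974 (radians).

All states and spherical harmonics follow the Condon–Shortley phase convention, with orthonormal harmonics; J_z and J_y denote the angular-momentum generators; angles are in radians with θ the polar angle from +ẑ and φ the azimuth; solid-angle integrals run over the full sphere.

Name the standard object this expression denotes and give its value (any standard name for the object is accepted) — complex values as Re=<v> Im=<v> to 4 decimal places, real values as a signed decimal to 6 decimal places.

This is a Wigner D-matrix element — the rotation-matrix element ⟨l m'| R(α,β,γ) |l m⟩ in the angular-momentum basis.
D^2_{-1,0}(0.6257,0.7566,3.8974) = e^{-i·-1·0.6257}·d^2_{-1,0}(0.7566)·e^{-i·0·3.8974}. Compute d first:
c=cos(0.756600/2)=0.929294, s=sin(0.756600/2)=0.369341; N=√[1·6·2·2]=4.898979
Admissible k: 1..2 (factorial args all ≥0)
  k=1: (−1)^0·4.8990/(2)·0.9293^3·0.3693^1 = +0.726043
  k=2: (−1)^1·4.8990/(2)·0.9293^1·0.3693^3 = -0.114686
d^2_{-1,0}(0.7566) = +0.726043 -0.114686 = +0.611357
Phases: e^{-i·(-1)·0.6257}=+0.810553+0.585665i, e^{-i·(0)·3.8974}=+1.000000+0.000000i ⇒ D=+0.495537+0.358050i

Wigner D-matrix element, Re=0.4955 Im=0.3581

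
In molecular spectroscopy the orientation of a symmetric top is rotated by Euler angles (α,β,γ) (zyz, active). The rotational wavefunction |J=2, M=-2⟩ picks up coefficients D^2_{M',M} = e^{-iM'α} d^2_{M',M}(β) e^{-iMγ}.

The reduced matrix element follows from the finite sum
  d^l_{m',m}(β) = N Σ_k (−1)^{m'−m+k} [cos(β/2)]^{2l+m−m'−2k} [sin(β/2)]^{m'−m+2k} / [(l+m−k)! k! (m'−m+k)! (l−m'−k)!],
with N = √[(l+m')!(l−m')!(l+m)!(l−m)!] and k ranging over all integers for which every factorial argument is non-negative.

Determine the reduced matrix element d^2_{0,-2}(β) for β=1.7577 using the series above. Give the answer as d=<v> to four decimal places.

d^2_{0,-2}(β=1.7577) via the finite sum:
With c≡cos(β/2)=0.638037 and s≡sin(β/2)=0.770006, N=[2·2·1·24]^{1/2}=9.797959
k: max(0,(-2)−(0))=0 … min(2+(-2),2−(0))=0
  k=0: (−1)^2·9.7980/(4)·0.6380^2·0.7700^2 = +0.591228
d^2_{0,-2}(1.7577) = +0.591228

d=0.5912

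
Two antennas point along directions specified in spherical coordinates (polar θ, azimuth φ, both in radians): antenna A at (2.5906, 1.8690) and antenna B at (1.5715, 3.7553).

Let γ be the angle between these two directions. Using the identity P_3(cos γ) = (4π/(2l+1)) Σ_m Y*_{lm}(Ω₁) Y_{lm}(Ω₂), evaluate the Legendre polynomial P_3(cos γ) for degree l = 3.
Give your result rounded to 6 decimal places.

Addition theorem: P_3(cos γ) = (4π/7) Σ_m Y*_{lm}(Ω₁) Y_{lm}(Ω₂), m = −3…3:
  m=-3: (+0.046696-0.037467i) × (+0.111418+0.402072i) = +0.020267+0.014601i  (running Σ = +0.020267+0.014601i)
  m=-2: (+0.197456+0.134048i) × (-0.000242+0.000677i) = -0.000139+0.000101i  (running Σ = +0.020129+0.014702i)
  m=-1: (-0.130716+0.425275i) × (+0.264205-0.186120i) = +0.044616+0.136689i  (running Σ = +0.064745+0.151390i)
  m=0: (-0.200169-0.000000i) × (+0.000788+0.000000i) = -0.000158-0.000000i  (running Σ = +0.064587+0.151390i)
  m=1: (+0.130716+0.425275i) × (-0.264205-0.186120i) = +0.044616-0.136689i  (running Σ = +0.109203+0.014702i)
  m=2: (+0.197456-0.134048i) × (-0.000242-0.000677i) = -0.000139-0.000101i  (running Σ = +0.109065+0.014601i)
  m=3: (-0.046696-0.037467i) × (-0.111418+0.402072i) = +0.020267-0.014601i  (running Σ = +0.129332+0.000000i)
Total Σ_m = +0.129332+0.000000i. Multiply by 1.795196: +0.232176+0.000000i. P_3(cos γ) = 0.232176

0.232176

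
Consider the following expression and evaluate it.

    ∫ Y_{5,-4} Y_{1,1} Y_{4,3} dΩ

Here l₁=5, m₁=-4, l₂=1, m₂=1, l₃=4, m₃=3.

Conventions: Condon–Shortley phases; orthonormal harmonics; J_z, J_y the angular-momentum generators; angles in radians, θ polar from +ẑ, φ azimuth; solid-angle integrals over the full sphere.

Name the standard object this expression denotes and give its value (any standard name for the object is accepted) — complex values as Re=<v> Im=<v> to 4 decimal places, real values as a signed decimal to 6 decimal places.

Gaunt coefficient, +0.294638

This is a Gaunt coefficient — the integral of a triple product of spherical harmonics over the sphere.
Checks pass: Σm=0; 10 even; l₃=4∈[4,6].
(2·5+1)(2·1+1)(2·4+1) = 297
Δ: 2! 8! 0! / 11! → 1/495
sum: t=1:−1/576 = -1/576
3j²(5 1 4; 0 0 0) = Δ·Π!·Σ² = 5/99  (sign -1)
sum: t=2:+1/10080 = 1/10080
3j²(5 1 4; -4 1 3) = Δ·Π!·Σ² = 4/55  (sign -1)
combine: 4πI² = 297·5/99·4/55 = 12/11
take √, sign +1: I = 0.29463840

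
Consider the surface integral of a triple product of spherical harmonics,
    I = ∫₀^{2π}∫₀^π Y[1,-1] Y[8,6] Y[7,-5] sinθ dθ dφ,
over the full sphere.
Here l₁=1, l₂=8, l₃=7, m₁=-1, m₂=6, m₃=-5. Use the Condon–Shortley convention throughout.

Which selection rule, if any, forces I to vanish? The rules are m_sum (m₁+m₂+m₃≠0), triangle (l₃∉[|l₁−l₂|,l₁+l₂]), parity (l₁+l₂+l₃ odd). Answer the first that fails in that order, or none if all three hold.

m₁+m₂+m₃ = -1 + 6 − 5 = 0  ✓
triangle: |1−8|=7 ≤ l₃=7 ≤ 1+8=9  ✓
parity: l₁+l₂+l₃ = 16 is even  ✓

none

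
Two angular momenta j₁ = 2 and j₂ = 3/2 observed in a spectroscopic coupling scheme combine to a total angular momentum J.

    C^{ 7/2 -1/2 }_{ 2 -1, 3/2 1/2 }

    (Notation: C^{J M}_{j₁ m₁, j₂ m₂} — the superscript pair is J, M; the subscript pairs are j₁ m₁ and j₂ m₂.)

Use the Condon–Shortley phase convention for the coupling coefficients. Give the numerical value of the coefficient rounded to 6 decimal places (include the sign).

+√(12/35) ≈ +0.585540

j₁+j₂−J=0  J+j₁−j₂=4  J−j₁+j₂=3  j₁+j₂+J+1=8
(j₁±m₁, j₂±m₂, J±M) = (1,3,2,1,3,4)
P² = 1728/35
sum k=0..0:
  [0] +1/12 = 1/12
S = 1/12
C² = P²·S² = 12/35 ; C = +0.585540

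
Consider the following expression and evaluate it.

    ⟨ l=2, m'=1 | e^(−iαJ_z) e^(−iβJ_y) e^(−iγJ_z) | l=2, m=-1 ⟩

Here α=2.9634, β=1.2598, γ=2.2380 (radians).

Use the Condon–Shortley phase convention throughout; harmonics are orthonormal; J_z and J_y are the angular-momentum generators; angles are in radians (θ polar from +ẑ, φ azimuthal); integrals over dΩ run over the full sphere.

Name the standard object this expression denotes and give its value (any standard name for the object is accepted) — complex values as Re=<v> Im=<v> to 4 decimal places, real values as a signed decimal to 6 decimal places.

Wigner D-matrix element, Re=0.4185 Im=-0.3711

This is a Wigner D-matrix element — the rotation-matrix element ⟨l m'| R(α,β,γ) |l m⟩ in the angular-momentum basis.
D^2_{1,-1}(2.9634,1.2598,2.2380) = e^{-i·1·2.9634}·d^2_{1,-1}(1.2598)·e^{-i·-1·2.2380}. Compute d first:
c=cos(1.259800/2)=0.808086, s=sin(1.259800/2)=0.589064; N=√[6·1·1·6]=6.000000
Admissible k: 0..1 (factorial args all ≥0)
  k=0: (−1)^2·6.0000/(2)·0.8081^2·0.5891^2 = +0.679770
  k=1: (−1)^3·6.0000/(6)·0.8081^0·0.5891^4 = -0.120406
d^2_{1,-1}(1.2598) = +0.679770 -0.120406 = +0.559363
Phases: e^{-i·(1)·2.9634}=-0.984166-0.177251i, e^{-i·(-1)·2.2380}=-0.618792+0.785555i ⇒ D=+0.418535-0.371101i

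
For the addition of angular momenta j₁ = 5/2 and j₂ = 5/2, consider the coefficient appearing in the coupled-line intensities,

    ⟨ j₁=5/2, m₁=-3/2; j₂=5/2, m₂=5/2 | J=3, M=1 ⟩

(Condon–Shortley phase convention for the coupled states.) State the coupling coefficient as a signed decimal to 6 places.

+0.577350  (= +√(1/3))

√[7·2!3!3!/9! · 1!4!5!0!4!2!] = √(192)
  +(−1)^2/∏(2,0,2,3,1,0)! = 1/24  (running 1/24)
⟨..|..⟩ = √(192)·(1/24) = +0.577350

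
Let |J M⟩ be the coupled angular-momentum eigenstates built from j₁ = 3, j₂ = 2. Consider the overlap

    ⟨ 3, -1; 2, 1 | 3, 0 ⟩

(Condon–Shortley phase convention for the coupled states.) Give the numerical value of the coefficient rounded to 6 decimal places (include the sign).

+√(1/30) = +0.182574

triangle: 2!·4!·2!/9! = 96/362880
(j±m)!: 2!·4!·3!·1!·3!·3! = 10368
prefactor² = (2J+1)·Δ·N² = 96/5
  k=1: −1/(1!·1!·3!·2!·1!·0!) = -1/12
  k=2: +1/(2!·0!·2!·1!·2!·1!) = 1/8
Σ = 1/24  ⇒  CG² = 96/5·(1/24)² = 1/30
CG = +√(1/30) = +0.182574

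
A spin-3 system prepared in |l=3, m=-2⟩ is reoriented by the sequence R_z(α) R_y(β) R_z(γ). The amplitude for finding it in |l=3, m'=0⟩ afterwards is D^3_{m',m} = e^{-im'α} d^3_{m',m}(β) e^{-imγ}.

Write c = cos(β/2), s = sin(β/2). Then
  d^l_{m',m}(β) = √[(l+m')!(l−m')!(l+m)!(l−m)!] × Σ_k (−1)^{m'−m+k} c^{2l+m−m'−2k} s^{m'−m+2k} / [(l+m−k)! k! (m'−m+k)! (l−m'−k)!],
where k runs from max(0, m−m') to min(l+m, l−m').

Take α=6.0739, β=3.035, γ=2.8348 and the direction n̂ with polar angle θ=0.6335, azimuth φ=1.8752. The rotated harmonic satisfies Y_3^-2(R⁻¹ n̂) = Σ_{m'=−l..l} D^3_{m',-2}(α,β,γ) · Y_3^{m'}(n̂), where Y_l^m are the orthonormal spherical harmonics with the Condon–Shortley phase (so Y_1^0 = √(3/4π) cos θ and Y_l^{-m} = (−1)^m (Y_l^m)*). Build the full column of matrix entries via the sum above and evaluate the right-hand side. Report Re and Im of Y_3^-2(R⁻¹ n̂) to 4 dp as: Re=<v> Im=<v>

Re=0.2588 Im=0.0360

Need the full column D^3_{m',-2} for m'=−3..3 at α=6.0739, β=3.0350, γ=2.8348.
cos(β/2)=0.053271, sin(β/2)=0.998580
d^3_{-3,-2}: single k=1 term ⇒ +0.000001;  D = +0.000000-0.000001i
d^3_{-2,-2}: k∈[0..1] ⇒ +0.000000 -0.000040 = -0.000040;  D = -0.000021+0.000034i
d^3_{-1,-2}: k∈[0..1] ⇒ -0.000001 +0.000952 = +0.000951;  D = +0.000647-0.000697i
d^3_{0,-2}: k∈[0..1] ⇒ +0.000044 -0.015455 = -0.015411;  D = -0.012600+0.008874i
d^3_{1,-2}: k∈[0..1] ⇒ -0.000952 +0.167265 = +0.166313;  D = +0.152905-0.065424i
d^3_{2,-2}: k∈[0..1] ⇒ +0.014109 -0.991511 = -0.977402;  D = -0.958875+0.189402i
d^3_{3,-2}: single k=0 term ⇒ -0.129563;  D = -0.129550-0.001849i
Y_3^{m'}(θ=0.6335,φ=1.8752) and Σ D·Y over m':
  (+0.0000-0.0000i)·(+0.0685+0.0529i)  (-0.0000+0.0000i)·(-0.2368+0.1651i)  (+0.0006-0.0007i)·(-0.1289-0.4103i)  (-0.0126+0.0089i)·(+0.0745+0.0000i)  (+0.1529-0.0654i)·(+0.1289-0.4103i)  (-0.9589+0.1894i)·(-0.2368-0.1651i)  (-0.1296-0.0018i)·(-0.0685+0.0529i)
Y_3^-2(R⁻¹ n̂) = +0.258837+0.036017i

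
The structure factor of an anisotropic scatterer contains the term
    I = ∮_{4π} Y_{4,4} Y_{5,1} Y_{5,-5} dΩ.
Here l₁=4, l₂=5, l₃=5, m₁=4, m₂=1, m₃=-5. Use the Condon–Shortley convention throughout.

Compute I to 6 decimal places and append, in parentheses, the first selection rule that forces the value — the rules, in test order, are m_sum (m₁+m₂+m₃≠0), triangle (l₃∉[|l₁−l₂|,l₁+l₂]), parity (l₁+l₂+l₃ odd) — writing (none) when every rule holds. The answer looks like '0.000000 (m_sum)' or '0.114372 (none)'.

-0.075170 (none)

Checks pass: Σm=0; 14 even; l₃=5∈[1,9].
(2·4+1)(2·5+1)(2·5+1) = 1089
Δ: 4! 4! 6! / 15! → 1/3153150
sum: t=0:+1/69120 t=1:−1/1728 t=2:+1/576 t=3:−1/1728 t=4:+1/69120 = 7/11520
3j²(4 5 5; 0 0 0) = Δ·Π!·Σ² = 2/143  (sign -1)
sum: t=0:+1/414720 = 1/414720
3j²(4 5 5; 4 1 -5) = Δ·Π!·Σ² = 2/429  (sign +1)
combine: 4πI² = 1089·2/143·2/429 = 12/169
take √, sign -1: I = -0.07516962
No selection rule forces the value: the integral is nonzero (none).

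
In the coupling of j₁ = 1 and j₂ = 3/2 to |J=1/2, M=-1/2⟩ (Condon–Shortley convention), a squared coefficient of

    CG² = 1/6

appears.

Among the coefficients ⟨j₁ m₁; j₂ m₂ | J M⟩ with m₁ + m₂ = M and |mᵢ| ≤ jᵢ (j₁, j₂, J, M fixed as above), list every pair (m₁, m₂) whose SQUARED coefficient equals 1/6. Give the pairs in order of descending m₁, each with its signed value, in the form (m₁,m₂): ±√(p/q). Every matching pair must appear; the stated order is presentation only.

(-1,1/2): +√(1/6)

Admissible pairs with m₁+m₂ = M = -1/2: (-1,1/2), (0,-1/2), (1,-3/2)
  (m₁,m₂)=(1,-3/2): CG² = 1/2, CG = +√(1/2)
  (m₁,m₂)=(0,-1/2): CG² = 1/3, CG = −√(1/3)
  (m₁,m₂)=(-1,1/2): CG² = 1/6, CG = +√(1/6)   ← matches the target
Pairs with CG² = 1/6: (-1,1/2): +√(1/6)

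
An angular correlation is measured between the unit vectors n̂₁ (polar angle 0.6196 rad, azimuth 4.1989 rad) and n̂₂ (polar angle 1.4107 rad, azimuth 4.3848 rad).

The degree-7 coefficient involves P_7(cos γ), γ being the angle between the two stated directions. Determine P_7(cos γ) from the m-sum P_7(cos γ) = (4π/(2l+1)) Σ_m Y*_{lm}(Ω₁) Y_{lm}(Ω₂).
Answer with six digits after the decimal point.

0.171109

Expand P_7 via completeness: Σ_{m} conj(Y_{7,m}) at Ω₁ times Y_{7,m} at Ω₂ —
  [-7]  conj(Y_{7,-7})(Ω₁) = -0.00487 - 0.01001j ; Y_{7,-7}(Ω₂) = 0.34284 + 0.30211j ; Δ = 0.00135 - 0.00490j
  [-6]  conj(Y_{7,-6})(Ω₁) = 0.05831 + 0.00354j ; Y_{7,-6}(Ω₂) = 0.10618 - 0.25486j ; Δ = 0.00709 - 0.01448j
  [-5]  conj(Y_{7,-5})(Ω₁) = -0.10023 + 0.15496j ; Y_{7,-5}(Ω₂) = 0.22988 + 0.01546j ; Δ = -0.02544 + 0.03407j
  [-4]  conj(Y_{7,-4})(Ω₁) = -0.17727 - 0.33789j ; Y_{7,-4}(Ω₂) = -0.07639 - 0.28664j ; Δ = -0.08331 + 0.07662j
  [-3]  conj(Y_{7,-3})(Ω₁) = 0.47799 + 0.01450j ; Y_{7,-3}(Ω₂) = 0.12533 - 0.08356j ; Δ = 0.06112 - 0.03812j
  [-2]  conj(Y_{7,-2})(Ω₁) = -0.10914 + 0.18050j ; Y_{7,-2}(Ω₂) = -0.23702 - 0.18213j ; Δ = 0.05874 - 0.02291j
  [-1]  conj(Y_{7,-1})(Ω₁) = 0.14697 + 0.26061j ; Y_{7,-1}(Ω₂) = 0.03818 - 0.11236j ; Δ = 0.03489 - 0.00656j
  [+0]  conj(Y_{7,0})(Ω₁) = -0.31923 + 0.00000j ; Y_{7,0}(Ω₂) = -0.29865 + 0.00000j ; Δ = 0.09534 + 0.00000j
  [+1]  conj(Y_{7,1})(Ω₁) = -0.14697 + 0.26061j ; Y_{7,1}(Ω₂) = -0.03818 - 0.11236j ; Δ = 0.03489 + 0.00656j
  [+2]  conj(Y_{7,2})(Ω₁) = -0.10914 - 0.18050j ; Y_{7,2}(Ω₂) = -0.23702 + 0.18213j ; Δ = 0.05874 + 0.02291j
  [+3]  conj(Y_{7,3})(Ω₁) = -0.47799 + 0.01450j ; Y_{7,3}(Ω₂) = -0.12533 - 0.08356j ; Δ = 0.06112 + 0.03812j
  [+4]  conj(Y_{7,4})(Ω₁) = -0.17727 + 0.33789j ; Y_{7,4}(Ω₂) = -0.07639 + 0.28664j ; Δ = -0.08331 - 0.07662j
  [+5]  conj(Y_{7,5})(Ω₁) = 0.10023 + 0.15496j ; Y_{7,5}(Ω₂) = -0.22988 + 0.01546j ; Δ = -0.02544 - 0.03407j
  [+6]  conj(Y_{7,6})(Ω₁) = 0.05831 - 0.00354j ; Y_{7,6}(Ω₂) = 0.10618 + 0.25486j ; Δ = 0.00709 + 0.01448j
  [+7]  conj(Y_{7,7})(Ω₁) = 0.00487 - 0.01001j ; Y_{7,7}(Ω₂) = -0.34284 + 0.30211j ; Δ = 0.00135 + 0.00490j
Accumulated sum 0.20425 - 0.00000j; after 4π/(2l+1) scaling, 0.17111 - 0.00000j ⇒ P_7 = 0.171109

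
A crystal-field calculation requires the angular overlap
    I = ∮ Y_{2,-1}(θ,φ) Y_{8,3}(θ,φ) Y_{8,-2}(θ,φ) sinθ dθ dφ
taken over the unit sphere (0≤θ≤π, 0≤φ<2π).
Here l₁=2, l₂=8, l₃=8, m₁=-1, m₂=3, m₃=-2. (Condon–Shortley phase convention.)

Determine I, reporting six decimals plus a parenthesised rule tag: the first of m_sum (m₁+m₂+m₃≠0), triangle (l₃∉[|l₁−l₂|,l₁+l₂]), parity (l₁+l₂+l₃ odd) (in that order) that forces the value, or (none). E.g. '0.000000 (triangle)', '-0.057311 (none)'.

-0.110109 (none)

Rules hold: Σm=0, L=18 even, 6≤8≤10.
N = 5·17·17 = 1445
Δ = 2!·2!·14!/19! = 1/348840
Racah Σ t=0..2: t=0:+1/116121600 t=1:−1/25401600 t=2:+1/116121600 = -1/45158400
⇒ 3j(2 8 8; 0 0 0)² = 24/1615, sgn -1
Racah Σ t=1..2: t=1:−1/174182400 t=2:+1/87091200 = 1/174182400
⇒ 3j(2 8 8; -1 3 -2)² = 55/7752, sgn +1
4πI² = N·(3j₀)²·(3jₘ)² = 55/361
I = -1·√(0.152355/4π) = -0.11010900
No selection rule forces the value: the integral is nonzero (none).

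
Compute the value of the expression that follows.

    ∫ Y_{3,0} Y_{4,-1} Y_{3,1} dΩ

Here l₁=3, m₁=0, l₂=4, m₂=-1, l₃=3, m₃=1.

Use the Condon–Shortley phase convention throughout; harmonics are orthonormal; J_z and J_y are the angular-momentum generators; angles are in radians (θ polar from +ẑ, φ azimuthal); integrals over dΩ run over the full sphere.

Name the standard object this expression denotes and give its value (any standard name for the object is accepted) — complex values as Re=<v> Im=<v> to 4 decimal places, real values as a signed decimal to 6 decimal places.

This is a Gaunt coefficient — the integral of a triple product of spherical harmonics over the sphere.
m-sum 0 ✓  L=10 even ✓  1≤3≤7 ✓
Π(2lᵢ+1) = 7×9×7 = 441
triangle coeff Δ(3,4,3) = 1/34650
Σ_t [1,3]: t=1:−1/72 t=2:+1/16 t=3:−1/72 = 5/144
(3j)²=2/77 [(3 4 3; 0 0 0)], sign=-1
Σ_t [1,3]: t=1:−1/48 t=2:+1/24 t=3:−1/288 = 5/288
(3j)²=5/462 [(3 4 3; 0 -1 1)], sign=+1
⇒ 4πI² = 15/121
I = (-1)√(15/121/(4π)) = -0.09932258

Gaunt coefficient, -0.099323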